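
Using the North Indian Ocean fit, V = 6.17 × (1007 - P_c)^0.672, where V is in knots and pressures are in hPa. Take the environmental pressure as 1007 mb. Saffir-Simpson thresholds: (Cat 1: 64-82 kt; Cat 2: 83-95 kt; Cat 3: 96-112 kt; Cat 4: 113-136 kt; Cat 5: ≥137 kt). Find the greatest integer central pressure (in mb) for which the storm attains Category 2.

959 mb

Category 2 begins at V = 83 kt.
Required ΔP = (83/6.17)^(1/0.672) = 13.452^1.488 ≈ 47.84 mb.
P_c ≤ 1007 − 47.84 = 959.16, so the highest integer P_c is 959 mb.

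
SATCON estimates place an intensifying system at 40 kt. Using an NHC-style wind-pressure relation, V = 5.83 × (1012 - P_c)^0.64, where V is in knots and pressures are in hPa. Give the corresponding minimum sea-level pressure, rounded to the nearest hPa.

992 hPa

ΔP = (V / 5.83)^(1/0.64) = (40/5.83)^1.562.
40/5.83 = 6.861; 6.861^1.562 ≈ 20.27 hPa.
P_c = 1012 − 20.27 = 991.73 ≈ 992 hPa.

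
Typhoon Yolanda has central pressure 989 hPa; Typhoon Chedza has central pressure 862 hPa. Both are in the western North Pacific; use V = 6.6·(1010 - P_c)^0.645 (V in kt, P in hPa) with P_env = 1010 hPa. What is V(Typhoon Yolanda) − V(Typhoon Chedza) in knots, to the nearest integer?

-119 kt

Typhoon Yolanda: ΔP = 21; V ≈ 6.6 × 21^0.645 ≈ 47.03 kt.
Typhoon Chedza: ΔP = 148; V ≈ 6.6 × 148^0.645 ≈ 165.72 kt.
Difference ≈ 47.03 − 165.72 = -118.69 → -119 kt.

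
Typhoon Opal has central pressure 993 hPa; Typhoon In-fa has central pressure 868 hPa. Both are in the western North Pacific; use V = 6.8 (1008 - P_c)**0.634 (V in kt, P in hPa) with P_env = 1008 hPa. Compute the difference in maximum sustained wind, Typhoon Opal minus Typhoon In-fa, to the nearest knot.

-118 kt

Typhoon Opal: ΔP = 15; V ≈ 6.8 × 15^0.634 ≈ 37.86 kt.
Typhoon In-fa: ΔP = 140; V ≈ 6.8 × 140^0.634 ≈ 156.01 kt.
Difference ≈ 37.86 − 156.01 = -118.15 → -118 kt.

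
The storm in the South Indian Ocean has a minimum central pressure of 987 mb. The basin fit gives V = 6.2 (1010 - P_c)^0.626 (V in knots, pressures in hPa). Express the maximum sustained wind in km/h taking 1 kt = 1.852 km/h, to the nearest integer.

ΔP = 1010 − 987 = 23 mb.
V ≈ 6.2 × 23^0.626 = 6.2 × 7.119 ≈ 44.140 kt.
44.140 × 1.852 ≈ 81.75 km/h → 82 km/h.

82 km/h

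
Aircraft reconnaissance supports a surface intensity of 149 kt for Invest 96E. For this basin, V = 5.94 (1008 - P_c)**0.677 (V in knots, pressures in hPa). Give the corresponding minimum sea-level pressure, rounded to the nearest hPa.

ΔP = (V / 5.94)^(1/0.677) = (149/5.94)^1.477.
149/5.94 = 25.084; 25.084^1.477 ≈ 116.70 hPa.
P_c = 1008 − 116.70 = 891.30 ≈ 891 hPa.

891 hPa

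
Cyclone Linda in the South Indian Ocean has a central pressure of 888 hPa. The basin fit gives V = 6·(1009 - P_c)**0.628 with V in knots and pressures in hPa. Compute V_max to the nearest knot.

ΔP = 1009 − 888 = 121 hPa.
121^0.628 ≈ 20.323.
V ≈ 6 × 20.323 ≈ 121.9 kt.

122 kt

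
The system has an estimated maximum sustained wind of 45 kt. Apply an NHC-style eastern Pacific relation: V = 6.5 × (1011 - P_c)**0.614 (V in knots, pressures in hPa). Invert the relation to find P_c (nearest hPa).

ΔP = (V / 6.5)^(1/0.614) = (45/6.5)^1.629.
45/6.5 = 6.923; 6.923^1.629 ≈ 23.36 hPa.
P_c = 1011 − 23.36 = 987.64 ≈ 988 hPa.

988 hPa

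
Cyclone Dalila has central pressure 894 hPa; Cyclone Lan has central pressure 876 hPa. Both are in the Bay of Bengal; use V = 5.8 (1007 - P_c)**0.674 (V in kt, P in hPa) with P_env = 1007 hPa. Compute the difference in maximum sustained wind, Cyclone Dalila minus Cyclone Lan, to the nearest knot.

Cyclone Dalila: ΔP = 113; V ≈ 5.8 × 113^0.674 ≈ 140.35 kt.
Cyclone Lan: ΔP = 131; V ≈ 5.8 × 131^0.674 ≈ 155.05 kt.
Difference ≈ 140.35 − 155.05 = -14.70 → -15 kt.

-15 kt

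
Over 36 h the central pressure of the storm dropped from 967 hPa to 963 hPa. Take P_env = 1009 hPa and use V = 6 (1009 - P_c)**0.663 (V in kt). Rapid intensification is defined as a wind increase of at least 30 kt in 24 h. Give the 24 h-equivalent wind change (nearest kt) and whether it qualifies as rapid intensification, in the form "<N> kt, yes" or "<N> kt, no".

3 kt, no

V₁: ΔP = 42, V ≈ 6 × 42^0.663 ≈ 71.51 kt.
V₂: ΔP = 46, V ≈ 6 × 46^0.663 ≈ 75.96 kt.
ΔV over 36 h = 4.45 kt → 24 h equivalent = 4.45 × 24/36 ≈ 2.97 kt.
3 kt < 30 kt ⇒ not rapid intensification.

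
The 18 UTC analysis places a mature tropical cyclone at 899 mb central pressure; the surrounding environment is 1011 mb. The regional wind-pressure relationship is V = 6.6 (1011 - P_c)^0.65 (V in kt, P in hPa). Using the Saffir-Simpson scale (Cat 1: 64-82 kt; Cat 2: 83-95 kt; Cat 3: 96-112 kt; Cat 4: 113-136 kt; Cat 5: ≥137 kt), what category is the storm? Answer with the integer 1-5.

ΔP = 1011 − 899 = 112 mb.
V ≈ 6.6 × 112^0.65 = 6.6 × 21.48 ≈ 142 kt.
142 kt falls in the Category 5 band.

5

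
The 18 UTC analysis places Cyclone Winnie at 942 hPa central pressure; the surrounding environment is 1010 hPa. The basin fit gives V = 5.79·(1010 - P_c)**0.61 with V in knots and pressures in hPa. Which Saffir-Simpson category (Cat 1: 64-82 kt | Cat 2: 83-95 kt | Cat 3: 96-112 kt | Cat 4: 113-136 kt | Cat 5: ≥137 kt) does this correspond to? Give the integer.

1

ΔP = 1010 − 942 = 68 hPa.
V ≈ 5.79 × 68^0.61 = 5.79 × 13.12 ≈ 76 kt.
76 kt falls in the Category 1 band.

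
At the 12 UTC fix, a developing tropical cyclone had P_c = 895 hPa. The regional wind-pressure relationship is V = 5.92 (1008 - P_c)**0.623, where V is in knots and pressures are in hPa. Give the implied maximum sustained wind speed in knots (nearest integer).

ΔP = 1008 − 895 = 113 hPa.
113^0.623 ≈ 19.014.
V ≈ 5.92 × 19.014 ≈ 112.6 kt.

113 kt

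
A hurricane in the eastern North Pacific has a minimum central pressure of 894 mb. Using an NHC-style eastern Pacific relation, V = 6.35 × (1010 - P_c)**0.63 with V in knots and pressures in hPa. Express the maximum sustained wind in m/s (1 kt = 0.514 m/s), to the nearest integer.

65 m/s

ΔP = 1010 − 894 = 116 mb.
V ≈ 6.35 × 116^0.63 = 6.35 × 19.981 ≈ 126.877 kt.
126.877 × 0.514 ≈ 65.21 m/s → 65 m/s.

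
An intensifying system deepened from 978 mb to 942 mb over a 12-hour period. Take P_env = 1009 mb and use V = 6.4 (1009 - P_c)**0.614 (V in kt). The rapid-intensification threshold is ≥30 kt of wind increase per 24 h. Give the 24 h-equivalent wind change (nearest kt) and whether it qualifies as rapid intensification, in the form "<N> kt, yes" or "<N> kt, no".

V₁: ΔP = 31, V ≈ 6.4 × 31^0.614 ≈ 52.71 kt.
V₂: ΔP = 67, V ≈ 6.4 × 67^0.614 ≈ 84.60 kt.
ΔV over 12 h = 31.89 kt → 24 h equivalent = 31.89 × 24/12 ≈ 63.78 kt.
64 kt ≥ 30 kt ⇒ rapid intensification.

64 kt, yes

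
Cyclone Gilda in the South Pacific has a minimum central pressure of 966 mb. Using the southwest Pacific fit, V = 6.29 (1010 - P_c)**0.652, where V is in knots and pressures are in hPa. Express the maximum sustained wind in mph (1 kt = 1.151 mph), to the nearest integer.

ΔP = 1010 − 966 = 44 mb.
V ≈ 6.29 × 44^0.652 = 6.29 × 11.790 ≈ 74.162 kt.
74.162 × 1.151 ≈ 85.36 mph → 85 mph.

85 mph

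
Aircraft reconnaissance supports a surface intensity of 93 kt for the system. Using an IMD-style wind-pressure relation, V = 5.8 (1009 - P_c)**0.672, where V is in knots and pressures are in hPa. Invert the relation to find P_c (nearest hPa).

947 hPa

ΔP = (V / 5.8)^(1/0.672) = (93/5.8)^1.488.
93/5.8 = 16.034; 16.034^1.488 ≈ 62.12 hPa.
P_c = 1009 − 62.12 = 946.88 ≈ 947 hPa.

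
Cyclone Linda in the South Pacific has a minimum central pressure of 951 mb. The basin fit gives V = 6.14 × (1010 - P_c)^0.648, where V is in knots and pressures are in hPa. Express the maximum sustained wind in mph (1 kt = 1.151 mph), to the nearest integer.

ΔP = 1010 − 951 = 59 mb.
V ≈ 6.14 × 59^0.648 = 6.14 × 14.045 ≈ 86.234 kt.
86.234 × 1.151 ≈ 99.26 mph → 99 mph.

99 mph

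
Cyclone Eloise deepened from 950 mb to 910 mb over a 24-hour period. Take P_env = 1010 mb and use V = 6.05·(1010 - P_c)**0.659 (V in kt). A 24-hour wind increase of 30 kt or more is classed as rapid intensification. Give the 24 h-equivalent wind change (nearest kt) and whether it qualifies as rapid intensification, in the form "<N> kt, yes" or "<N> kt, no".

V₁: ΔP = 60, V ≈ 6.05 × 60^0.659 ≈ 89.86 kt.
V₂: ΔP = 100, V ≈ 6.05 × 100^0.659 ≈ 125.82 kt.
ΔV over 24 h = 35.96 kt → 24 h equivalent = 35.96 × 24/24 ≈ 35.96 kt.
36 kt ≥ 30 kt ⇒ rapid intensification.

36 kt, yes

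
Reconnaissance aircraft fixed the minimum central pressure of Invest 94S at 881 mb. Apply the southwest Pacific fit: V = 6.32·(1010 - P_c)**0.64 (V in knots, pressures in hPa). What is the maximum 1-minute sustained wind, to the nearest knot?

142 kt

ΔP = 1010 − 881 = 129 mb.
129^0.64 ≈ 22.427.
V ≈ 6.32 × 22.427 ≈ 141.7 kt.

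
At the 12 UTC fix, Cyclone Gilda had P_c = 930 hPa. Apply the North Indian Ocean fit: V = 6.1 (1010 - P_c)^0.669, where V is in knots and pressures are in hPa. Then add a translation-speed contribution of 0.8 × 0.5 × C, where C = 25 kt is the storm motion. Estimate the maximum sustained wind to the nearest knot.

ΔP = 1010 − 930 = 80 hPa.
80^0.669 ≈ 18.757.
V ≈ 6.1 × 18.757 ≈ 114.4 kt.
Translation term: 0.8 × 0.5 × 25 = 10 kt.
Corrected V ≈ 124.4 kt → 124 kt.

124 kt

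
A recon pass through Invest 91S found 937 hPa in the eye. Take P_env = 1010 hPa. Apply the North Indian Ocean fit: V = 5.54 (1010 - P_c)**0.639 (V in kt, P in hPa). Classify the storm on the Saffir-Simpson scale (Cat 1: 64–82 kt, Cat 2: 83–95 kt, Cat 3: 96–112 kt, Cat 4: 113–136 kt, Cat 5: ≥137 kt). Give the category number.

ΔP = 1010 − 937 = 73 hPa.
V ≈ 5.54 × 73^0.639 = 5.54 × 15.51 ≈ 86 kt.
86 kt falls in the Category 2 band.

2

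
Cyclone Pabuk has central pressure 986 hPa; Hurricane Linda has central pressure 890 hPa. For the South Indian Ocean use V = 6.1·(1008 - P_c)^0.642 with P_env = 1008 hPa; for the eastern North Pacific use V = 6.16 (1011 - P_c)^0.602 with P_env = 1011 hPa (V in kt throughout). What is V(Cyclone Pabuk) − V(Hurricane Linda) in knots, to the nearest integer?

-66 kt

Cyclone Pabuk: ΔP = 22; V ≈ 6.1 × 22^0.642 ≈ 44.38 kt.
Hurricane Linda: ΔP = 121; V ≈ 6.16 × 121^0.602 ≈ 110.51 kt.
Difference ≈ 44.38 − 110.51 = -66.13 → -66 kt.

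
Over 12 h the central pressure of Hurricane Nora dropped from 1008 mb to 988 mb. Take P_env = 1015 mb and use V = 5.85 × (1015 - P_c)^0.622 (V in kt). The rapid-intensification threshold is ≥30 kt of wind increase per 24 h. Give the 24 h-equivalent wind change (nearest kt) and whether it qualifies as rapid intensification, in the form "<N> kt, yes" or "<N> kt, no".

V₁: ΔP = 7, V ≈ 5.85 × 7^0.622 ≈ 19.62 kt.
V₂: ΔP = 27, V ≈ 5.85 × 27^0.622 ≈ 45.44 kt.
ΔV over 12 h = 25.82 kt → 24 h equivalent = 25.82 × 24/12 ≈ 51.64 kt.
52 kt ≥ 30 kt ⇒ rapid intensification.

52 kt, yes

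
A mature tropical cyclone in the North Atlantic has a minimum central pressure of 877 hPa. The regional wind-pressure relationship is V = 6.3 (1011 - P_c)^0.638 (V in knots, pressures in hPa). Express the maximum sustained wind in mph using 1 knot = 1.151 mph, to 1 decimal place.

165.0 mph

ΔP = 1011 − 877 = 134 hPa.
V ≈ 6.3 × 134^0.638 = 6.3 × 22.756 ≈ 143.362 kt.
143.362 × 1.151 ≈ 165.01 mph → 165.0 mph.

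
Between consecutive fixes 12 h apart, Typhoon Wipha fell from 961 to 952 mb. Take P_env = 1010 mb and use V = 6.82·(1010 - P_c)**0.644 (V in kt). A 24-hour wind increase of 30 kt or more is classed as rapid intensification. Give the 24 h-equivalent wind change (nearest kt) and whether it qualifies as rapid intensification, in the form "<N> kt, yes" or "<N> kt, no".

V₁: ΔP = 49, V ≈ 6.82 × 49^0.644 ≈ 83.61 kt.
V₂: ΔP = 58, V ≈ 6.82 × 58^0.644 ≈ 93.20 kt.
ΔV over 12 h = 9.59 kt → 24 h equivalent = 9.59 × 24/12 ≈ 19.18 kt.
19 kt < 30 kt ⇒ not rapid intensification.

19 kt, no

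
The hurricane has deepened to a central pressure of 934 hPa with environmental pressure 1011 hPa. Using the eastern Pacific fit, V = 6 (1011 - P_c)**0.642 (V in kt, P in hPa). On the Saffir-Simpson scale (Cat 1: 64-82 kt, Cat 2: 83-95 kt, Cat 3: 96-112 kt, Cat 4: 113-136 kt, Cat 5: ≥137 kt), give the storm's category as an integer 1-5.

ΔP = 1011 − 934 = 77 hPa.
V ≈ 6 × 77^0.642 = 6 × 16.26 ≈ 98 kt.
98 kt falls in the Category 3 band.

3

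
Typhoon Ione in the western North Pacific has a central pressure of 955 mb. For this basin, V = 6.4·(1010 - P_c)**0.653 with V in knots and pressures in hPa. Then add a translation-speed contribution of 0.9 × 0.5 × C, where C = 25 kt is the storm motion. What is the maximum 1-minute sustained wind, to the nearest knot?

99 kt

ΔP = 1010 − 955 = 55 mb.
55^0.653 ≈ 13.692.
V ≈ 6.4 × 13.692 ≈ 87.6 kt.
Translation term: 0.9 × 0.5 × 25 = 11.25 kt.
Corrected V ≈ 98.85 kt → 99 kt.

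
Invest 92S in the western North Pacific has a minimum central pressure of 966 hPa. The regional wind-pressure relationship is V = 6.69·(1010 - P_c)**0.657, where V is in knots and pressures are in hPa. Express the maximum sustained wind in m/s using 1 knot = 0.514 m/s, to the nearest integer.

ΔP = 1010 − 966 = 44 hPa.
V ≈ 6.69 × 44^0.657 = 6.69 × 12.016 ≈ 80.385 kt.
80.385 × 0.514 ≈ 41.32 m/s → 41 m/s.

41 m/s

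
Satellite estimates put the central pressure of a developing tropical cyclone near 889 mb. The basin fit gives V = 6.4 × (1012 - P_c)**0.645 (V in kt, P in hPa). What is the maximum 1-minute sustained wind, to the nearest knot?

ΔP = 1012 − 889 = 123 mb.
123^0.645 ≈ 22.284.
V ≈ 6.4 × 22.284 ≈ 142.6 kt.

143 kt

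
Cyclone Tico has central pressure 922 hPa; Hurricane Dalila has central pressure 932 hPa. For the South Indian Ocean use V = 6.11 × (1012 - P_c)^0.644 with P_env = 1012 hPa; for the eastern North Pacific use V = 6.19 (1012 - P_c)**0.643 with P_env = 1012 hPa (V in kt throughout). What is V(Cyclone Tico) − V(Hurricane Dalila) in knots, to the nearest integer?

Cyclone Tico: ΔP = 90; V ≈ 6.11 × 90^0.644 ≈ 110.81 kt.
Hurricane Dalila: ΔP = 80; V ≈ 6.19 × 80^0.643 ≈ 103.60 kt.
Difference ≈ 110.81 − 103.60 = 7.21 → 7 kt.

7 kt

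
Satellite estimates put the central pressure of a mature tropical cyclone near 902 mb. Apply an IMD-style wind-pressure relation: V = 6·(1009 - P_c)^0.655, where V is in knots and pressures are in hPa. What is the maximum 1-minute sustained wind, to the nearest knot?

ΔP = 1009 − 902 = 107 mb.
107^0.655 ≈ 21.343.
V ≈ 6 × 21.343 ≈ 128.1 kt.

128 kt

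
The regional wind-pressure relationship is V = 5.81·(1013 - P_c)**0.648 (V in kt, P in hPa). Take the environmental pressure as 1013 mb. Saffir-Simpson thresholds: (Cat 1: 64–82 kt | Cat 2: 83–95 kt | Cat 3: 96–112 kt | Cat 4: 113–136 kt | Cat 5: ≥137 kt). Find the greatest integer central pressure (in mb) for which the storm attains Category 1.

972 mb

Category 1 begins at V = 64 kt.
Required ΔP = (64/5.81)^(1/0.648) = 11.015^1.543 ≈ 40.55 mb.
P_c ≤ 1013 − 40.55 = 972.45, so the highest integer P_c is 972 mb.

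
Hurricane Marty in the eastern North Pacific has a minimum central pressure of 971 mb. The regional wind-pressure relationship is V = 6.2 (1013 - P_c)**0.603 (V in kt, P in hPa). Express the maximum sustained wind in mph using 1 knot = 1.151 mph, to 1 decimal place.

ΔP = 1013 − 971 = 42 mb.
V ≈ 6.2 × 42^0.603 = 6.2 × 9.524 ≈ 59.049 kt.
59.049 × 1.151 ≈ 67.97 mph → 68.0 mph.

68.0 mph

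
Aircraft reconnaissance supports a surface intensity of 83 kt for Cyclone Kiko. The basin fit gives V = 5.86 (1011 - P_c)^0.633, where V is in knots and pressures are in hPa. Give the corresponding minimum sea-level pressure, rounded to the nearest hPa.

ΔP = (V / 5.86)^(1/0.633) = (83/5.86)^1.580.
83/5.86 = 14.164; 14.164^1.580 ≈ 65.86 hPa.
P_c = 1011 − 65.86 = 945.14 ≈ 945 hPa.

945 hPa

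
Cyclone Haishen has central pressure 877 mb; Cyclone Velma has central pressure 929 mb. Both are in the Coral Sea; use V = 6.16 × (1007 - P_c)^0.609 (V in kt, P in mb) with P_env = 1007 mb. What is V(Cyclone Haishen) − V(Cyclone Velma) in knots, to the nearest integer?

Cyclone Haishen: ΔP = 130; V ≈ 6.16 × 130^0.609 ≈ 119.39 kt.
Cyclone Velma: ΔP = 78; V ≈ 6.16 × 78^0.609 ≈ 87.47 kt.
Difference ≈ 119.39 − 87.47 = 31.92 → 32 kt.

32 kt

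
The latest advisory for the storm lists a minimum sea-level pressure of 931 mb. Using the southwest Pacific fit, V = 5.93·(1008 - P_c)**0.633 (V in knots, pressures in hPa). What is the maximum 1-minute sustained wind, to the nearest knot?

ΔP = 1008 − 931 = 77 mb.
77^0.633 ≈ 15.637.
V ≈ 5.93 × 15.637 ≈ 92.7 kt.

93 kt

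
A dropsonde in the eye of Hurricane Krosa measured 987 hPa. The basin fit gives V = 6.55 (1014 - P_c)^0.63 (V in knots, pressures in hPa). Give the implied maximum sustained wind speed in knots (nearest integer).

ΔP = 1014 − 987 = 27 hPa.
27^0.63 ≈ 7.976.
V ≈ 6.55 × 7.976 ≈ 52.2 kt.

52 kt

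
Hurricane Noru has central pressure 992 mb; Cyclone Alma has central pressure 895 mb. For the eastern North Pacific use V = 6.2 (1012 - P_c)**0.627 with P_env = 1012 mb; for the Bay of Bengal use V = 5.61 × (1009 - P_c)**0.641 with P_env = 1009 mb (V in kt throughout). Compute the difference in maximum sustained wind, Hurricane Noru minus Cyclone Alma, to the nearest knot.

-76 kt

Hurricane Noru: ΔP = 20; V ≈ 6.2 × 20^0.627 ≈ 40.56 kt.
Cyclone Alma: ΔP = 114; V ≈ 5.61 × 114^0.641 ≈ 116.80 kt.
Difference ≈ 40.56 − 116.80 = -76.24 → -76 kt.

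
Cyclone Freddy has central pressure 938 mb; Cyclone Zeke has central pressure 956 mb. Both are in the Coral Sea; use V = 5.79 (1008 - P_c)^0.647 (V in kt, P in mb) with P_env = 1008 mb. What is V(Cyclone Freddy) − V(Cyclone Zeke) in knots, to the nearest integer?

Cyclone Freddy: ΔP = 70; V ≈ 5.79 × 70^0.647 ≈ 90.46 kt.
Cyclone Zeke: ΔP = 52; V ≈ 5.79 × 52^0.647 ≈ 74.63 kt.
Difference ≈ 90.46 − 74.63 = 15.83 → 16 kt.

16 kt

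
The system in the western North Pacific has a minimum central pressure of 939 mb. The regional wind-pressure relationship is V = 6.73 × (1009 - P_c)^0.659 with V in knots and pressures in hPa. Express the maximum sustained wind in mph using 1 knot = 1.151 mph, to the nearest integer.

ΔP = 1009 − 939 = 70 mb.
V ≈ 6.73 × 70^0.659 = 6.73 × 16.441 ≈ 110.646 kt.
110.646 × 1.151 ≈ 127.35 mph → 127 mph.

127 mph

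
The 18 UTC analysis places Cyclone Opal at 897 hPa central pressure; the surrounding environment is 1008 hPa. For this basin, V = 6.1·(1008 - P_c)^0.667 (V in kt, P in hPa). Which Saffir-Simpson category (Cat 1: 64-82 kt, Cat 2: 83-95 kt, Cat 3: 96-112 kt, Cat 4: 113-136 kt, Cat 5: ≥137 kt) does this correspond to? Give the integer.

ΔP = 1008 − 897 = 111 hPa.
V ≈ 6.1 × 111^0.667 = 6.1 × 23.13 ≈ 141 kt.
141 kt falls in the Category 5 band.

5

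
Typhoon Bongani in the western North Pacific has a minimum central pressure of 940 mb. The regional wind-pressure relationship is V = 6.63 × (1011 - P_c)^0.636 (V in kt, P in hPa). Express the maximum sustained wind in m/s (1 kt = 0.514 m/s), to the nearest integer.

ΔP = 1011 − 940 = 71 mb.
V ≈ 6.63 × 71^0.636 = 6.63 × 15.045 ≈ 99.750 kt.
99.750 × 0.514 ≈ 51.27 m/s → 51 m/s.

51 m/s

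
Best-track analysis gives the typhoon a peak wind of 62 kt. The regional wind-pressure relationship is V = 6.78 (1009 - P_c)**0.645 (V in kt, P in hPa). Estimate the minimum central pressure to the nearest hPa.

978 hPa

ΔP = (V / 6.78)^(1/0.645) = (62/6.78)^1.550.
62/6.78 = 9.145; 9.145^1.550 ≈ 30.92 hPa.
P_c = 1009 − 30.92 = 978.08 ≈ 978 hPa.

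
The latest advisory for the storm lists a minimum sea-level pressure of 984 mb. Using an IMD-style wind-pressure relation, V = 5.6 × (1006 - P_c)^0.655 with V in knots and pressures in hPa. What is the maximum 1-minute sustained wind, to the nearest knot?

42 kt

ΔP = 1006 − 984 = 22 mb.
22^0.655 ≈ 7.573.
V ≈ 5.6 × 7.573 ≈ 42.4 kt.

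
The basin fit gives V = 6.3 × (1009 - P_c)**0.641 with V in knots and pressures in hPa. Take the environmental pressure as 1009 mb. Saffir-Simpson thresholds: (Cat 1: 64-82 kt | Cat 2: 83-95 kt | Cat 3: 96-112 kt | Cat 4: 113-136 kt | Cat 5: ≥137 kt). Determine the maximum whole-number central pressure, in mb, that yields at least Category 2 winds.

Category 2 begins at V = 83 kt.
Required ΔP = (83/6.3)^(1/0.641) = 13.175^1.560 ≈ 55.83 mb.
P_c ≤ 1009 − 55.83 = 953.17, so the highest integer P_c is 953 mb.

953 mb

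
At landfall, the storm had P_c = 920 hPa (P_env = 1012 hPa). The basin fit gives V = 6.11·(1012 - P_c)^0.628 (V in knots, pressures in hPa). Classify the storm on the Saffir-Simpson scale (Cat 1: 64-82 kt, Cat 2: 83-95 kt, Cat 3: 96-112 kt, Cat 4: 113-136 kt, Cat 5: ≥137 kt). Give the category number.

ΔP = 1012 − 920 = 92 hPa.
V ≈ 6.11 × 92^0.628 = 6.11 × 17.11 ≈ 105 kt.
105 kt falls in the Category 3 band.

3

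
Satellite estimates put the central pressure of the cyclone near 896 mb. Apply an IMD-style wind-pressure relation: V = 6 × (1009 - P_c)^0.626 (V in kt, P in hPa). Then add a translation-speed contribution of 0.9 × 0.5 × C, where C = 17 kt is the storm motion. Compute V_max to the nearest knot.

ΔP = 1009 − 896 = 113 mb.
113^0.626 ≈ 19.285.
V ≈ 6 × 19.285 ≈ 115.7 kt.
Translation term: 0.9 × 0.5 × 17 = 7.65 kt.
Corrected V ≈ 123.35 kt → 123 kt.

123 kt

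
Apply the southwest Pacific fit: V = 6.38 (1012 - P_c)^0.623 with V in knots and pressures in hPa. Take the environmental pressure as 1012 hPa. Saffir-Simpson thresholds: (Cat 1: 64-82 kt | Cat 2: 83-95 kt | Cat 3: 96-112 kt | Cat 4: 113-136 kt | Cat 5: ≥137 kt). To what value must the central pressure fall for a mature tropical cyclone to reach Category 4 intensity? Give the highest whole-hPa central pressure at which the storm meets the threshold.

911 hPa

Category 4 begins at V = 113 kt.
Required ΔP = (113/6.38)^(1/0.623) = 17.712^1.605 ≈ 100.84 hPa.
P_c ≤ 1012 − 100.84 = 911.16, so the highest integer P_c is 911 hPa.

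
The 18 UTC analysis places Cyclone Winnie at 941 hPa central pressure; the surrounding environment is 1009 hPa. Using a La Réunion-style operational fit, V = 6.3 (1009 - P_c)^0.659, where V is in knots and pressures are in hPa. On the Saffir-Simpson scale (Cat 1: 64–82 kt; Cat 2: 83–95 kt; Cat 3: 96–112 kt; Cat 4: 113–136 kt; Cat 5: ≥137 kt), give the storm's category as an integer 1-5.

3

ΔP = 1009 − 941 = 68 hPa.
V ≈ 6.3 × 68^0.659 = 6.3 × 16.13 ≈ 102 kt.
102 kt falls in the Category 3 band.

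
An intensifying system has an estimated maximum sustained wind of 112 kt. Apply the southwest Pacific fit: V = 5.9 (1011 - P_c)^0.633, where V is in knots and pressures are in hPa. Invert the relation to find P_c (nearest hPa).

ΔP = (V / 5.9)^(1/0.633) = (112/5.9)^1.580.
112/5.9 = 18.983; 18.983^1.580 ≈ 104.60 hPa.
P_c = 1011 − 104.60 = 906.40 ≈ 906 hPa.

906 hPa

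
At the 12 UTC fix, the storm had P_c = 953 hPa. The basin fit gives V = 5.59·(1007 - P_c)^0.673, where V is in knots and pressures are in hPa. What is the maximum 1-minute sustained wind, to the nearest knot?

ΔP = 1007 − 953 = 54 hPa.
54^0.673 ≈ 14.652.
V ≈ 5.59 × 14.652 ≈ 81.9 kt.

82 kt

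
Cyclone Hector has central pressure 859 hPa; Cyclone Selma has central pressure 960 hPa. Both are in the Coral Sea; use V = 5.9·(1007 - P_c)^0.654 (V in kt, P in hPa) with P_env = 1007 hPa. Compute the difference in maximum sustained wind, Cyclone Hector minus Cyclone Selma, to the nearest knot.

82 kt

Cyclone Hector: ΔP = 148; V ≈ 5.9 × 148^0.654 ≈ 154.95 kt.
Cyclone Selma: ΔP = 47; V ≈ 5.9 × 47^0.654 ≈ 73.18 kt.
Difference ≈ 154.95 − 73.18 = 81.77 → 82 kt.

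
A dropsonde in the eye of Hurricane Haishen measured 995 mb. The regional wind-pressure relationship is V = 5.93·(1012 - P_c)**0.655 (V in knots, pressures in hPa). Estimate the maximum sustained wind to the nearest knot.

ΔP = 1012 − 995 = 17 mb.
17^0.655 ≈ 6.397.
V ≈ 5.93 × 6.397 ≈ 37.9 kt.

38 kt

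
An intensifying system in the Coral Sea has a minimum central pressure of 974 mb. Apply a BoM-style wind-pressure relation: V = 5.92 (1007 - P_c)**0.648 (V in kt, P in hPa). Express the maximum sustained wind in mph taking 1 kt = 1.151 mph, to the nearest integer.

ΔP = 1007 − 974 = 33 mb.
V ≈ 5.92 × 33^0.648 = 5.92 × 9.638 ≈ 57.058 kt.
57.058 × 1.151 ≈ 65.67 mph → 66 mph.

66 mph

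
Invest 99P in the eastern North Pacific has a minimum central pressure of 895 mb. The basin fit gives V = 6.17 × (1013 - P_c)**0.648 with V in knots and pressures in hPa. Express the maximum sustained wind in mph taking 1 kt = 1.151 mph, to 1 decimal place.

156.3 mph

ΔP = 1013 − 895 = 118 mb.
V ≈ 6.17 × 118^0.648 = 6.17 × 22.008 ≈ 135.789 kt.
135.789 × 1.151 ≈ 156.29 mph → 156.3 mph.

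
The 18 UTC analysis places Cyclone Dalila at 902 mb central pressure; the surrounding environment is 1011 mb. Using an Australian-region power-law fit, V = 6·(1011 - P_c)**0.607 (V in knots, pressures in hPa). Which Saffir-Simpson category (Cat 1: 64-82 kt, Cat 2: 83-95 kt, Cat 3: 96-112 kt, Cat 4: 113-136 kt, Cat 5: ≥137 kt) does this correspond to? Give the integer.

3

ΔP = 1011 − 902 = 109 mb.
V ≈ 6 × 109^0.607 = 6 × 17.25 ≈ 103 kt.
103 kt falls in the Category 3 band.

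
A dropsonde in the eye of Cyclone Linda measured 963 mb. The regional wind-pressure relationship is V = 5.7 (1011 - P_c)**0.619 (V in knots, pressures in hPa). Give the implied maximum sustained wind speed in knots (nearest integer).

ΔP = 1011 − 963 = 48 mb.
48^0.619 ≈ 10.982.
V ≈ 5.7 × 10.982 ≈ 62.6 kt.

63 kt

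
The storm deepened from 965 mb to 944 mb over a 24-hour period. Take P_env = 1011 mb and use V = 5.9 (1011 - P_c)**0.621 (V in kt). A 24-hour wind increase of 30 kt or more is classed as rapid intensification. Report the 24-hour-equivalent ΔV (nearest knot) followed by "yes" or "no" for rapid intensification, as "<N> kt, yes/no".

V₁: ΔP = 46, V ≈ 5.9 × 46^0.621 ≈ 63.60 kt.
V₂: ΔP = 67, V ≈ 5.9 × 67^0.621 ≈ 80.32 kt.
ΔV over 24 h = 16.72 kt → 24 h equivalent = 16.72 × 24/24 ≈ 16.72 kt.
17 kt < 30 kt ⇒ not rapid intensification.

17 kt, no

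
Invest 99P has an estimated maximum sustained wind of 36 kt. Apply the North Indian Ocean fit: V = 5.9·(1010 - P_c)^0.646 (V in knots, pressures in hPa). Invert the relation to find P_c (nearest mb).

994 mb

ΔP = (V / 5.9)^(1/0.646) = (36/5.9)^1.548.
36/5.9 = 6.102; 6.102^1.548 ≈ 16.44 mb.
P_c = 1010 − 16.44 = 993.56 ≈ 994 mb.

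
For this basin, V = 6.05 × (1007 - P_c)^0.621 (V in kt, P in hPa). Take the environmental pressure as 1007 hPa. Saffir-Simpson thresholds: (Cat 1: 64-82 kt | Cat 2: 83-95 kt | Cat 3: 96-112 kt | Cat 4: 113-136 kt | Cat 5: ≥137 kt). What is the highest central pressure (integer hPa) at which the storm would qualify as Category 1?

962 hPa

Category 1 begins at V = 64 kt.
Required ΔP = (64/6.05)^(1/0.621) = 10.579^1.610 ≈ 44.63 hPa.
P_c ≤ 1007 − 44.63 = 962.37, so the highest integer P_c is 962 hPa.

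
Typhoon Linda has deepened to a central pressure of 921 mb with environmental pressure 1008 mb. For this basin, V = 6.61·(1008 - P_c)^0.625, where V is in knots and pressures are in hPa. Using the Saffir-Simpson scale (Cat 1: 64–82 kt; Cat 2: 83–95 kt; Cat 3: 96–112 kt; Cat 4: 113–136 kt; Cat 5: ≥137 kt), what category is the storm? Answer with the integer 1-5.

ΔP = 1008 − 921 = 87 mb.
V ≈ 6.61 × 87^0.625 = 6.61 × 16.30 ≈ 108 kt.
108 kt falls in the Category 3 band.

3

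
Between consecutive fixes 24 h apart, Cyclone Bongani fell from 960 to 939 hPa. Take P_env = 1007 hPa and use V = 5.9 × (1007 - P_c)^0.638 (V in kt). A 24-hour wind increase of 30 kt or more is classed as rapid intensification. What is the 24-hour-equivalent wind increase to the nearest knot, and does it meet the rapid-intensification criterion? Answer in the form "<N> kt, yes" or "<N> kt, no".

18 kt, no

V₁: ΔP = 47, V ≈ 5.9 × 47^0.638 ≈ 68.81 kt.
V₂: ΔP = 68, V ≈ 5.9 × 68^0.638 ≈ 87.09 kt.
ΔV over 24 h = 18.28 kt → 24 h equivalent = 18.28 × 24/24 ≈ 18.28 kt.
18 kt < 30 kt ⇒ not rapid intensification.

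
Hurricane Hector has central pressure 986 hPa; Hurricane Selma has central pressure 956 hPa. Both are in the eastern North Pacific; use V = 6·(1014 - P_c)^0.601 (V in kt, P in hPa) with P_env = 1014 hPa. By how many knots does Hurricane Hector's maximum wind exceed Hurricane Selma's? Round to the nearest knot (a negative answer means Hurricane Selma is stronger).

Hurricane Hector: ΔP = 28; V ≈ 6 × 28^0.601 ≈ 44.45 kt.
Hurricane Selma: ΔP = 58; V ≈ 6 × 58^0.601 ≈ 68.86 kt.
Difference ≈ 44.45 − 68.86 = -24.41 → -24 kt.

-24 kt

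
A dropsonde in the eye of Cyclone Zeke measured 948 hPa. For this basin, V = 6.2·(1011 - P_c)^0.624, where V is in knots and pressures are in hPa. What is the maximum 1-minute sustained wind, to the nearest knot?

82 kt

ΔP = 1011 − 948 = 63 hPa.
63^0.624 ≈ 13.267.
V ≈ 6.2 × 13.267 ≈ 82.3 kt.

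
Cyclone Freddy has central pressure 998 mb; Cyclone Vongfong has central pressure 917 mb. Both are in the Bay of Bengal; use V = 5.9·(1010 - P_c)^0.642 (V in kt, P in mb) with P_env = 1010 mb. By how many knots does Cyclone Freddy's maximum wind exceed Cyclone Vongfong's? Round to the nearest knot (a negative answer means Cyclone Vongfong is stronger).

Cyclone Freddy: ΔP = 12; V ≈ 5.9 × 12^0.642 ≈ 29.09 kt.
Cyclone Vongfong: ΔP = 93; V ≈ 5.9 × 93^0.642 ≈ 108.30 kt.
Difference ≈ 29.09 − 108.30 = -79.21 → -79 kt.

-79 kt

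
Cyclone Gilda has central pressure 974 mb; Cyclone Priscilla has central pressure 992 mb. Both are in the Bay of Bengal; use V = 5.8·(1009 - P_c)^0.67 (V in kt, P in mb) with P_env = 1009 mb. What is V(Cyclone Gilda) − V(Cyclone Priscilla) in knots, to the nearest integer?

Cyclone Gilda: ΔP = 35; V ≈ 5.8 × 35^0.67 ≈ 62.80 kt.
Cyclone Priscilla: ΔP = 17; V ≈ 5.8 × 17^0.67 ≈ 38.71 kt.
Difference ≈ 62.80 − 38.71 = 24.09 → 24 kt.

24 kt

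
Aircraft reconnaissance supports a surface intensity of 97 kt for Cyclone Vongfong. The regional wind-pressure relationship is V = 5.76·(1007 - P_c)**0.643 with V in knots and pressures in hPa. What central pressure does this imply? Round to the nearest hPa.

ΔP = (V / 5.76)^(1/0.643) = (97/5.76)^1.555.
97/5.76 = 16.840; 16.840^1.555 ≈ 80.77 hPa.
P_c = 1007 − 80.77 = 926.23 ≈ 926 hPa.

926 hPa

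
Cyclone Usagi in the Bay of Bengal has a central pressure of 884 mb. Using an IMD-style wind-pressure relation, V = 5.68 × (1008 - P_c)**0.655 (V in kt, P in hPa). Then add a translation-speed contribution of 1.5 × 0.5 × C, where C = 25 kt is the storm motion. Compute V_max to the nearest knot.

ΔP = 1008 − 884 = 124 mb.
124^0.655 ≈ 23.507.
V ≈ 5.68 × 23.507 ≈ 133.5 kt.
Translation term: 1.5 × 0.5 × 25 = 18.75 kt.
Corrected V ≈ 152.25 kt → 152 kt.

152 kt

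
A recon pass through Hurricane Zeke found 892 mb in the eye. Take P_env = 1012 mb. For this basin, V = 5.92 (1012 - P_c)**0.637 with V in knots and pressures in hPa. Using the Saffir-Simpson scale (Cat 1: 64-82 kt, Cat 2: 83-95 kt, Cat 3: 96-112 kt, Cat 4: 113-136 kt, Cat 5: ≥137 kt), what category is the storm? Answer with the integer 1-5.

ΔP = 1012 − 892 = 120 mb.
V ≈ 5.92 × 120^0.637 = 5.92 × 21.11 ≈ 125 kt.
125 kt falls in the Category 4 band.

4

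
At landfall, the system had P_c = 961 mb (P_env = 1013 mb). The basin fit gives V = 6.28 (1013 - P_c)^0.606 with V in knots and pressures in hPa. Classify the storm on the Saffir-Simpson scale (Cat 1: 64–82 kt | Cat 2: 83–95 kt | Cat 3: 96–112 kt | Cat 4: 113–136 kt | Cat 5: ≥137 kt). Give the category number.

1

ΔP = 1013 − 961 = 52 mb.
V ≈ 6.28 × 52^0.606 = 6.28 × 10.96 ≈ 69 kt.
69 kt falls in the Category 1 band.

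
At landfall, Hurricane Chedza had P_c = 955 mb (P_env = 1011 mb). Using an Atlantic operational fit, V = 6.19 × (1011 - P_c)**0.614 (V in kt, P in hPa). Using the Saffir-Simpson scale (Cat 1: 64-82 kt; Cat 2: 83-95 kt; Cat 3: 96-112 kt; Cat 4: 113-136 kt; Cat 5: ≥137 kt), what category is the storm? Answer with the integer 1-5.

ΔP = 1011 − 955 = 56 mb.
V ≈ 6.19 × 56^0.614 = 6.19 × 11.84 ≈ 73 kt.
73 kt falls in the Category 1 band.

1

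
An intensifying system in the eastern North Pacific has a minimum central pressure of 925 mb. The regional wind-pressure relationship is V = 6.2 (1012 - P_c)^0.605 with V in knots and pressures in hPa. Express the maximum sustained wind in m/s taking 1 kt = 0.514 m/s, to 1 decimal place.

47.5 m/s

ΔP = 1012 − 925 = 87 mb.
V ≈ 6.2 × 87^0.605 = 6.2 × 14.908 ≈ 92.427 kt.
92.427 × 0.514 ≈ 47.51 m/s → 47.5 m/s.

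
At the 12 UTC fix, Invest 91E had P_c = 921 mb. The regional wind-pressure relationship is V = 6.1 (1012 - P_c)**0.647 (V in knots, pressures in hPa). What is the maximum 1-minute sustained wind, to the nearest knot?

113 kt

ΔP = 1012 − 921 = 91 mb.
91^0.647 ≈ 18.514.
V ≈ 6.1 × 18.514 ≈ 112.9 kt.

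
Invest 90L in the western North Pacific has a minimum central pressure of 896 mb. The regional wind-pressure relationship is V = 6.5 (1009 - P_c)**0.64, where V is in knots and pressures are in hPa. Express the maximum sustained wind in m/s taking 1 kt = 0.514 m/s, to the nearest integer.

69 m/s

ΔP = 1009 − 896 = 113 mb.
V ≈ 6.5 × 113^0.64 = 6.5 × 20.605 ≈ 133.932 kt.
133.932 × 0.514 ≈ 68.84 m/s → 69 m/s.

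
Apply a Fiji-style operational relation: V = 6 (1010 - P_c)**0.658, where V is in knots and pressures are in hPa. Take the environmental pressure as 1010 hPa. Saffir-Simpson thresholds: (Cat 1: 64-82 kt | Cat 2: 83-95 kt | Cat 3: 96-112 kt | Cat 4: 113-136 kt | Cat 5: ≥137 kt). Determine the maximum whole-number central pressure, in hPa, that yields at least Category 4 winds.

Category 4 begins at V = 113 kt.
Required ΔP = (113/6)^(1/0.658) = 18.833^1.520 ≈ 86.61 hPa.
P_c ≤ 1010 − 86.61 = 923.39, so the highest integer P_c is 923 hPa.

923 hPa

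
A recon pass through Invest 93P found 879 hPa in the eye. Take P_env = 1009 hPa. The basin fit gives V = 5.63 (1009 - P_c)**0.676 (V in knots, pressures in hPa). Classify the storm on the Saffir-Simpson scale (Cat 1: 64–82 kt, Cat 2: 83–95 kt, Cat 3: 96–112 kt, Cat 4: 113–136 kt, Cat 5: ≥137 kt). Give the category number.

ΔP = 1009 − 879 = 130 hPa.
V ≈ 5.63 × 130^0.676 = 5.63 × 26.86 ≈ 151 kt.
151 kt falls in the Category 5 band.

5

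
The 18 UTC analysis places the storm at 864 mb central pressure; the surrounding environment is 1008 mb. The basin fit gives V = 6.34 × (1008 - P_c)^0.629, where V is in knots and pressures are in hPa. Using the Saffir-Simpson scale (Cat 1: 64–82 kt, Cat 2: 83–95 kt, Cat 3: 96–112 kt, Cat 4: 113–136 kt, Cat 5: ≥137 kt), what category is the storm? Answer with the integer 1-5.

5

ΔP = 1008 − 864 = 144 mb.
V ≈ 6.34 × 144^0.629 = 6.34 × 22.78 ≈ 144 kt.
144 kt falls in the Category 5 band.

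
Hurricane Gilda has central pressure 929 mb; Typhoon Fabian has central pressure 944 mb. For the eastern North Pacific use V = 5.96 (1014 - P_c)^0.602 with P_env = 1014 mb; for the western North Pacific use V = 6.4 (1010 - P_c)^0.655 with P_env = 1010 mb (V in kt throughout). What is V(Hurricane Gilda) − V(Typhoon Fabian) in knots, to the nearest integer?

-13 kt

Hurricane Gilda: ΔP = 85; V ≈ 5.96 × 85^0.602 ≈ 86.45 kt.
Typhoon Fabian: ΔP = 66; V ≈ 6.4 × 66^0.655 ≈ 99.54 kt.
Difference ≈ 86.45 − 99.54 = -13.09 → -13 kt.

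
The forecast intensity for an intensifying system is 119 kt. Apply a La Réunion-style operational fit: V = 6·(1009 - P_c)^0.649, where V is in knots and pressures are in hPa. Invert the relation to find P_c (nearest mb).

909 mb

ΔP = (V / 6)^(1/0.649) = (119/6)^1.541.
119/6 = 19.833; 19.833^1.541 ≈ 99.79 mb.
P_c = 1009 − 99.79 = 909.21 ≈ 909 mb.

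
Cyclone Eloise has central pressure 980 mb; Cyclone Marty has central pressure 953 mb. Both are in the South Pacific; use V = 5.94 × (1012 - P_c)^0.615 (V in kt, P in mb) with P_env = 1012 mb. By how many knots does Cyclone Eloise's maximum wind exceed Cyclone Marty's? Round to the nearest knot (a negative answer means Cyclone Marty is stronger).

Cyclone Eloise: ΔP = 32; V ≈ 5.94 × 32^0.615 ≈ 50.06 kt.
Cyclone Marty: ΔP = 59; V ≈ 5.94 × 59^0.615 ≈ 72.92 kt.
Difference ≈ 50.06 − 72.92 = -22.86 → -23 kt.

-23 kt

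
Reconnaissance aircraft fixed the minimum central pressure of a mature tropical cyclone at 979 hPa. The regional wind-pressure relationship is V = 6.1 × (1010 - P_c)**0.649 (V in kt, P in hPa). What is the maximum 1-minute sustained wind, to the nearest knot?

ΔP = 1010 − 979 = 31 hPa.
31^0.649 ≈ 9.287.
V ≈ 6.1 × 9.287 ≈ 56.7 kt.

57 kt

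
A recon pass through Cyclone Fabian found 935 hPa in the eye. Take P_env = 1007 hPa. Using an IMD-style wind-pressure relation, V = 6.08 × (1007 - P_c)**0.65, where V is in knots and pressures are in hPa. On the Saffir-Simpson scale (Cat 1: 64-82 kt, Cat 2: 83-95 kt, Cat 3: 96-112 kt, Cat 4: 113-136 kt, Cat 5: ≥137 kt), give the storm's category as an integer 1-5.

ΔP = 1007 − 935 = 72 hPa.
V ≈ 6.08 × 72^0.65 = 6.08 × 16.12 ≈ 98 kt.
98 kt falls in the Category 3 band.

3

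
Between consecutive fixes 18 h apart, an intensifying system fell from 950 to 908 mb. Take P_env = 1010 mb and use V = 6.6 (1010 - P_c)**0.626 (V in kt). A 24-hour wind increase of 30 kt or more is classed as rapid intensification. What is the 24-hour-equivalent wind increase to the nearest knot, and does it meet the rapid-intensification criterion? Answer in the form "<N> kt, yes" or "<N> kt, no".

V₁: ΔP = 60, V ≈ 6.6 × 60^0.626 ≈ 85.64 kt.
V₂: ΔP = 102, V ≈ 6.6 × 102^0.626 ≈ 119.38 kt.
ΔV over 18 h = 33.74 kt → 24 h equivalent = 33.74 × 24/18 ≈ 44.99 kt.
45 kt ≥ 30 kt ⇒ rapid intensification.

45 kt, yes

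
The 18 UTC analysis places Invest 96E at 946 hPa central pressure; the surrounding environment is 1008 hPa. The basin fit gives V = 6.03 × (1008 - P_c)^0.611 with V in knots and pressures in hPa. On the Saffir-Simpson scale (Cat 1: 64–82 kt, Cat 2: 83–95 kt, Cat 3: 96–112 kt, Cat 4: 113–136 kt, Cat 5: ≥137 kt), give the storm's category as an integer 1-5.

1

ΔP = 1008 − 946 = 62 hPa.
V ≈ 6.03 × 62^0.611 = 6.03 × 12.45 ≈ 75 kt.
75 kt falls in the Category 1 band.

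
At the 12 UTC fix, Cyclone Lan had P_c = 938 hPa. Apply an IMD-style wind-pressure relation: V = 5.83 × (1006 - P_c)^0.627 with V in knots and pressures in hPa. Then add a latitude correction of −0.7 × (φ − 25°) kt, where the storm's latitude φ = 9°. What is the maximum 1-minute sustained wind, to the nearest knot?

ΔP = 1006 − 938 = 68 hPa.
68^0.627 ≈ 14.092.
V ≈ 5.83 × 14.092 ≈ 82.2 kt.
Latitude correction: −0.7 × (9 − 25) = 11.2 kt.
Corrected V ≈ 93.4 kt → 93 kt.

93 kt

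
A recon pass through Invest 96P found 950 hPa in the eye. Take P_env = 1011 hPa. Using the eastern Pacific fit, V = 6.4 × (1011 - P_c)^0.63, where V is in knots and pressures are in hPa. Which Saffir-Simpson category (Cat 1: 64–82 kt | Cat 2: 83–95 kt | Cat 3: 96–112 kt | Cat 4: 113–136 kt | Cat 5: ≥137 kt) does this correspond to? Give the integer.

2

ΔP = 1011 − 950 = 61 hPa.
V ≈ 6.4 × 61^0.63 = 6.4 × 13.33 ≈ 85 kt.
85 kt falls in the Category 2 band.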